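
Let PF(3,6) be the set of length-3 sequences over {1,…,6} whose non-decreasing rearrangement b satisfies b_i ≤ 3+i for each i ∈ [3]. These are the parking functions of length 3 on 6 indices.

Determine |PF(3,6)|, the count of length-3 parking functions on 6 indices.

196

|PF| = (7−3)·7^(3−1) = 4·49 = 196 (Konheim–Weiss)
E.g. (1,2,5) → sorted (1,2,5): b_i ≤ 3+i ∀i, a PF.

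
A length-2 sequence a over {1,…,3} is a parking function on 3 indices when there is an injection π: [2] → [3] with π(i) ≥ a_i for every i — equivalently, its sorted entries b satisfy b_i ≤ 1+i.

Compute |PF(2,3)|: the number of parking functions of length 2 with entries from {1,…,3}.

#PF = 2·4^1 = 2 · 4 = 8 (Konheim–Weiss)
E.g. (1,2) → sorted (1,2): b_i ≤ 1+i ∀i, a PF.

8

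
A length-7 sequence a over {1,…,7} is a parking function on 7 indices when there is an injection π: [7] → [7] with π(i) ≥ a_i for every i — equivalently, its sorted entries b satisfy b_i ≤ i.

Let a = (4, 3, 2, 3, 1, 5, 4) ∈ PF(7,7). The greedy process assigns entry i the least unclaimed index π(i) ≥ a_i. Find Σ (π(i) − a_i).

Σπ(i) = 1+…+7 = 28; Σa = 4+3+2+3+1+5+4 = 22; disp = 28−22 = 6.

6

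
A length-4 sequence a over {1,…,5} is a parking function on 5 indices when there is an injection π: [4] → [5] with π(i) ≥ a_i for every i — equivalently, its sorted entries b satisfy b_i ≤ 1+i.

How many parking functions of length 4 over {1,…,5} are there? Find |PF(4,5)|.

#PF = (5−4+1)·(5+1)^(4−1) = 2 · 216 = 432 [KW]
Example (1,3,3,4) → sorted (1,3,3,4): b_i ≤ 1+i ∀i, a PF.

432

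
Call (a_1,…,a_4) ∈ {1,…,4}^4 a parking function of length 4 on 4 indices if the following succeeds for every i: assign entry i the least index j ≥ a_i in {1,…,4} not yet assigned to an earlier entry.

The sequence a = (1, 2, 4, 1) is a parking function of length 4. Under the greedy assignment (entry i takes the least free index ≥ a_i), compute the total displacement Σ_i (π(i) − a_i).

Σπ(i) = 1+…+4 = 10; Σa = 1+2+4+1 = 8; disp = 10−8 = 2.

2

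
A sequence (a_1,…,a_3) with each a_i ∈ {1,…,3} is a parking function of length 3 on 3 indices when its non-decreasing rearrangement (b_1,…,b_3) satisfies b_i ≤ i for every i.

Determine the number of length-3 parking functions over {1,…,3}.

16

#PF = 1·4^2 = 1 · 16 = 16 (Konheim–Weiss)
E.g. (3,1,2) → sorted (1,2,3): b_i ≤ i ∀i, a PF.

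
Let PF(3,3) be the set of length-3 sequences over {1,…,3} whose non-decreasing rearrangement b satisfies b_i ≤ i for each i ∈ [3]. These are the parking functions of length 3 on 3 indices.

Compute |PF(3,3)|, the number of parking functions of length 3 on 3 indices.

16

Count = 1·4^2 = 1 · 16 = 16 (Konheim–Weiss)
One tuple (1,3,1) → sorted (1,1,3): b_i ≤ i ∀i, a PF.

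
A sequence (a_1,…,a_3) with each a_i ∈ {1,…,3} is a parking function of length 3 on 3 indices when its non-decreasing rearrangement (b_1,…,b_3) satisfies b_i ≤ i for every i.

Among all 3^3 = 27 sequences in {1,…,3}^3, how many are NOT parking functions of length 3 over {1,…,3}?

|PF(3,3)| = (4−3)·4^(3−1) = 1·16 = 16 (Konheim–Weiss)
Check (3,2,2) → sorted (2,2,3): b_1=2>1, not a PF.
So 27 − 16 = 11 fail.

11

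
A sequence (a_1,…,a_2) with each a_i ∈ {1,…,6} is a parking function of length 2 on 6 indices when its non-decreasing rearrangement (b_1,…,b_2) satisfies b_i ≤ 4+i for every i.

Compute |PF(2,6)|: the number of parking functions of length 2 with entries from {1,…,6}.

35

Count = (6+1−2)·(6+1)^{2−1} = 5·7 = 35 (Konheim–Weiss)
Check (2,1) → sorted (1,2): b_i ≤ 4+i ∀i, a PF.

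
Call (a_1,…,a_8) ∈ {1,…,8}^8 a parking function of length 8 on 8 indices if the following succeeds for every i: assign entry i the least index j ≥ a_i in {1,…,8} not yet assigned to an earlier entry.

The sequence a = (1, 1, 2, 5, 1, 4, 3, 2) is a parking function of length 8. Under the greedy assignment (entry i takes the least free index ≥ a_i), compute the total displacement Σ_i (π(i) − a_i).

17

Σπ(i) = 1+…+8 = 36; Σa = 1+1+2+5+1+4+3+2 = 19; disp = 36−19 = 17.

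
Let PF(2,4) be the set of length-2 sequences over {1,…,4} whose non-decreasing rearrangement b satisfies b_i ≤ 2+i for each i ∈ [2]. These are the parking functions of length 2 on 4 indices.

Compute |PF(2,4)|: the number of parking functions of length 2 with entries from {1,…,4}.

|PF| = (5−2)·5^(2−1) = 3·5 = 15
Check (3,2) → sorted (2,3): b_i ≤ 2+i ∀i, a PF.

15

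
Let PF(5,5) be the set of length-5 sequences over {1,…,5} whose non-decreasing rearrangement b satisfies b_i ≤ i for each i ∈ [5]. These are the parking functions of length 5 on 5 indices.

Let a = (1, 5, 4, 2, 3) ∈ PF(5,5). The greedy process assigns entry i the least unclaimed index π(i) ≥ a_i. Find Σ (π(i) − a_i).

0

Σπ = 5·6/2 = 15 (π permutes [5]); Σa = 1+5+4+2+3 = 15; disp = 15−15 = 0.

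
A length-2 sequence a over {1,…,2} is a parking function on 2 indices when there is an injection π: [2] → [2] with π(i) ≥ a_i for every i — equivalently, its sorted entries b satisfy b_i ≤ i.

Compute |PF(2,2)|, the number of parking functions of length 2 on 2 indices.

#PF = (2+1−2)·(2+1)^{2−1} = 1 · 3 = 3 (Konheim–Weiss)
One tuple (2,1) → sorted (1,2): b_i ≤ i ∀i, a PF.

3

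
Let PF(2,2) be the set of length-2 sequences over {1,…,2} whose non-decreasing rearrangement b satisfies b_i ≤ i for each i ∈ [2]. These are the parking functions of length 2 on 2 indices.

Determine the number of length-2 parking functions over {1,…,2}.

3

#PF = (3−2)·3^(2−1) = 1·3 = 3 [KW]
E.g. (1,1) → sorted (1,1): b_i ≤ i ∀i, a PF.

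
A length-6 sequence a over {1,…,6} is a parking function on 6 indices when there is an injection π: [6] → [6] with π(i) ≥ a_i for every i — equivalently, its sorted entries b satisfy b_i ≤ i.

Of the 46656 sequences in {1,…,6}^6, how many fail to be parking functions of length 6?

#PF = (6−6+1)·(6+1)^(6−1) = 1 · 16807 = 16807 (Konheim–Weiss)
Example (6,4,5,5,1,6) → sorted (1,4,5,5,6,6): b_2=4>2, not a PF.
So 46656 − 16807 = 29849 fail.

29849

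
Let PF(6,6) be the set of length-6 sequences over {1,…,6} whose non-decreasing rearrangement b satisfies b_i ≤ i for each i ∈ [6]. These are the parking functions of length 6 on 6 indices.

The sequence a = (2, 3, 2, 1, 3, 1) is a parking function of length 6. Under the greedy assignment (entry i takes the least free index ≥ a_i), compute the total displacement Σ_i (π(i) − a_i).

Σπ(i) = 1+…+6 = 21; Σa = 2+3+2+1+3+1 = 12; disp = 21−12 = 9.

9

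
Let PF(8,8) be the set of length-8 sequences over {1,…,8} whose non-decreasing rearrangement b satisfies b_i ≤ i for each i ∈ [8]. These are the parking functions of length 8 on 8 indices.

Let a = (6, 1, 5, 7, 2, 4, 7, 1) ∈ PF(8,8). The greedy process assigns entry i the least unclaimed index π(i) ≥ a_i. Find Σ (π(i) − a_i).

Σπ(i) = 1+…+8 = 36; Σa = 6+1+5+7+2+4+7+1 = 33; disp = 36−33 = 3.

3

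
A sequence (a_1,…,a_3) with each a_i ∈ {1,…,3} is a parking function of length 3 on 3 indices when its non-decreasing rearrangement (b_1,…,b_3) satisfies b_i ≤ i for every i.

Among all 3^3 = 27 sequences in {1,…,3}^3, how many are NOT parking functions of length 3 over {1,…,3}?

#PF = (3+1−3)·(3+1)^{3−1} = 1 · 16 = 16 [KW]
Example (3,3,2) → sorted (2,3,3): b_1=2>1, not a PF.
3^3 − 16 = 27 − 16 = 11

11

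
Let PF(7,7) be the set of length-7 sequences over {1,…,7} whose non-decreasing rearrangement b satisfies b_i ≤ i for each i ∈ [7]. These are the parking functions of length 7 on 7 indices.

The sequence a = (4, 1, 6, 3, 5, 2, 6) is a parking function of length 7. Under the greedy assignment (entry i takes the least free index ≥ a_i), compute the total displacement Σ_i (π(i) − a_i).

Σπ = 7·8/2 = 28 (π permutes [7]); Σa = 4+1+6+3+5+2+6 = 27; disp = 28−27 = 1.

1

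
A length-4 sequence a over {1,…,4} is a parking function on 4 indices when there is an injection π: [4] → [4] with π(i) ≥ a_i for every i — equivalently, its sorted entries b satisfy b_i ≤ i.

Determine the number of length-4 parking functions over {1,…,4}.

125

Count = (5−4)·5^(4−1) = 1 · 125 = 125 (Konheim–Weiss)
One tuple (2,4,1,2) → sorted (1,2,2,4): b_i ≤ i ∀i, a PF.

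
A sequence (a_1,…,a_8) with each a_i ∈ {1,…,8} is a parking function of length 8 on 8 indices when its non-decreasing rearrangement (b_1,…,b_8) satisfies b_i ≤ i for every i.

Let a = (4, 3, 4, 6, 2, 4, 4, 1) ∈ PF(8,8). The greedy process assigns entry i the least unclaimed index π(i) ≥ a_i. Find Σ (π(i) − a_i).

8

Σπ = 36 ({1..8} each once); Σa = 4+3+4+6+2+4+4+1 = 28; disp = 36−28 = 8.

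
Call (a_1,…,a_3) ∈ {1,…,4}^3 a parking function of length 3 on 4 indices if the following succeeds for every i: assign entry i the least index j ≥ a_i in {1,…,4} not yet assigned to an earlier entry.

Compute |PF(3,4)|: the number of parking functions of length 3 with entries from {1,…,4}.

#PF = 2·5^2 = 2 · 25 = 50 (Konheim–Weiss)
One tuple (3,1,4) → sorted (1,3,4): b_i ≤ 1+i ∀i, a PF.

50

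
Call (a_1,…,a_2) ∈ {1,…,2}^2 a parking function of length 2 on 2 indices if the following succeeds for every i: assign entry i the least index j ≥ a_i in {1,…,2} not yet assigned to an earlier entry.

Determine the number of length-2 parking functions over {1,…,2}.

3

|PF| = 1·3^1 = 1×3 = 3
Check (1,2) → sorted (1,2): b_i ≤ i ∀i, a PF.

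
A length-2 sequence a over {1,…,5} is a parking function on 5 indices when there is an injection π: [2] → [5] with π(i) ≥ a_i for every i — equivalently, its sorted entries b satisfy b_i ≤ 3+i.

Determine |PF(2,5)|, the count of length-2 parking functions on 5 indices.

24

|PF| = (6−2)·6^(2−1) = 4×6 = 24 (Konheim–Weiss)
One tuple (4,2) → sorted (2,4): b_i ≤ 3+i ∀i, a PF.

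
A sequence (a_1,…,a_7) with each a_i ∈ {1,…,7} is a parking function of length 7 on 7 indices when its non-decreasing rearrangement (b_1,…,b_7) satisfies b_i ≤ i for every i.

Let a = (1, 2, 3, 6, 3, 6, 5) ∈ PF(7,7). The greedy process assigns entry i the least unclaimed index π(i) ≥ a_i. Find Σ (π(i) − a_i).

Σπ = 7·8/2 = 28 (π permutes [7]); Σa = 1+2+3+6+3+6+5 = 26; disp = 28−26 = 2.

2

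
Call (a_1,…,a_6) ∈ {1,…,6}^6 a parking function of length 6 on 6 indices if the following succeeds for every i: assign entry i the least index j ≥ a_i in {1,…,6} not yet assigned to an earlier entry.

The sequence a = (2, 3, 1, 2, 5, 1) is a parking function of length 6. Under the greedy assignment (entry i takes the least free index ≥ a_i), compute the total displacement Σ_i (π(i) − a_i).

7

Σπ = 6·7/2 = 21 (π permutes [6]); Σa = 2+3+1+2+5+1 = 14; disp = 21−14 = 7.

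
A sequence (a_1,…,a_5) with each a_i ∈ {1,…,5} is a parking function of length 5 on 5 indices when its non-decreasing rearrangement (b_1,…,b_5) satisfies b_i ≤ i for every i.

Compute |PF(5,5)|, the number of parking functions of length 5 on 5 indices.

#PF = (5−5+1)·(5+1)^(5−1) = 1 · 1296 = 1296 (Konheim–Weiss)
Check (3,1,3,2,2) → sorted (1,2,2,3,3): b_i ≤ i ∀i, a PF.

1296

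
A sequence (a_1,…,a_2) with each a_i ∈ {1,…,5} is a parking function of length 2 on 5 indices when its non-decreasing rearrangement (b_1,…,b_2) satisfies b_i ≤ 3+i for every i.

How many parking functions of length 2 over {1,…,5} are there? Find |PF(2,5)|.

Count = (6−2)·6^(2−1) = 4×6 = 24
Check (4,4) → sorted (4,4): b_i ≤ 3+i ∀i, a PF.

24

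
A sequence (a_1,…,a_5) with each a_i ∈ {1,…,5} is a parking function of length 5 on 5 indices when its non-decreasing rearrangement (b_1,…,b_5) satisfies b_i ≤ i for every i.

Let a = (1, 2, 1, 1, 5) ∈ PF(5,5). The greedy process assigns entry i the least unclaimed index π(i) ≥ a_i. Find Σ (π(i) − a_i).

Σπ = 15 ({1..5} each once); Σa = 1+2+1+1+5 = 10; disp = 15−10 = 5.

5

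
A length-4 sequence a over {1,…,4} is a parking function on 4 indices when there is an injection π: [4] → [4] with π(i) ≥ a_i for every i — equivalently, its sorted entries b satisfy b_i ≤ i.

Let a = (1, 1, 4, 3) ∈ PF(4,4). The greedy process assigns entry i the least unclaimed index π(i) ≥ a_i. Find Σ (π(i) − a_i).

Σπ = 10 ({1..4} each once); Σa = 1+1+4+3 = 9; disp = 10−9 = 1.

1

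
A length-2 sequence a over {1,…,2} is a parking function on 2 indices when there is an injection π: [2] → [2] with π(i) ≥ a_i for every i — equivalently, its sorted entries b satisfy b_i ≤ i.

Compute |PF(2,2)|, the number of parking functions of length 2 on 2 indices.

3

|PF(2,2)| = (2+1−2)·(2+1)^{2−1} = 1·3 = 3 (Pollak)
Example (2,1) → sorted (1,2): b_i ≤ i ∀i, a PF.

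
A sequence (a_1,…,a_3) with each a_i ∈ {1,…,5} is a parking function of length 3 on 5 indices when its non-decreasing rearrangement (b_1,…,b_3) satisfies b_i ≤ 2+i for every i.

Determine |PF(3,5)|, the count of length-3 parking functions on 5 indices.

108

|PF| = (5−3+1)·(5+1)^(3−1) = 3 · 36 = 108 (Konheim–Weiss)
Check (4,3,3) → sorted (3,3,4): b_i ≤ 2+i ∀i, a PF.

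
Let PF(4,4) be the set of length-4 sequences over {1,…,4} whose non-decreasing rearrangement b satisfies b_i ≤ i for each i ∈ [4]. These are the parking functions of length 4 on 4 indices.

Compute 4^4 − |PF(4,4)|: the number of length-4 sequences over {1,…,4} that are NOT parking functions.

|PF(4,4)| = (4+1−4)·(4+1)^{4−1} = 1·125 = 125 [KW]
Example (2,4,4,3) → sorted (2,3,4,4): b_1=2>1, not a PF.
Total 256; non-PF = 256−125 = 131

131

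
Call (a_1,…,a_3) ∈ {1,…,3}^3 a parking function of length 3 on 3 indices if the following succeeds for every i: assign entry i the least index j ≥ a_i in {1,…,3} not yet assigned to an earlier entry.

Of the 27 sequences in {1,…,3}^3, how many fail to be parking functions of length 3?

11

|PF(3,3)| = (3+1−3)·(3+1)^{3−1} = 1×16 = 16 (Pollak)
E.g. (2,3,3) → sorted (2,3,3): b_1=2>1, not a PF.
3^3 − 16 = 27 − 16 = 11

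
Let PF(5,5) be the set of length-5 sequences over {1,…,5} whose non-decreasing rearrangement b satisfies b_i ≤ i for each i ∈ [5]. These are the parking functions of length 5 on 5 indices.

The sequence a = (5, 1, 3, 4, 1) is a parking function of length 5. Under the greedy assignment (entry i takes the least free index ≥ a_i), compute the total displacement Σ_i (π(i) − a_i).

Σπ = 15 ({1..5} each once); Σa = 5+1+3+4+1 = 14; disp = 15−14 = 1.

1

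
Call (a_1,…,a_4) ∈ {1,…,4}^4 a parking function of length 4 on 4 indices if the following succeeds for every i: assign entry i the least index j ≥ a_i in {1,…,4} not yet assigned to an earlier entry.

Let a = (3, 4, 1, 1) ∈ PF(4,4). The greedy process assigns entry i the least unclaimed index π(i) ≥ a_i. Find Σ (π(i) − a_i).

1

Σπ = 4·5/2 = 10 (π permutes [4]); Σa = 3+4+1+1 = 9; disp = 10−9 = 1.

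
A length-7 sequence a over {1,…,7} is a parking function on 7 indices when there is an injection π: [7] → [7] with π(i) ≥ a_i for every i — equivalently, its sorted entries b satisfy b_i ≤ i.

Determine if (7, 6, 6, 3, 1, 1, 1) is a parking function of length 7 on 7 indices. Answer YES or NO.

NO

Sorted: b = (1, 1, 1, 3, 6, 6, 7).
  b_1=1 ≤ 1
  b_2=1 ≤ 2
  b_3=1 ≤ 3
  b_4=3 ≤ 4
  b_5=6 > 5
  fails at i=5 ⇒ NO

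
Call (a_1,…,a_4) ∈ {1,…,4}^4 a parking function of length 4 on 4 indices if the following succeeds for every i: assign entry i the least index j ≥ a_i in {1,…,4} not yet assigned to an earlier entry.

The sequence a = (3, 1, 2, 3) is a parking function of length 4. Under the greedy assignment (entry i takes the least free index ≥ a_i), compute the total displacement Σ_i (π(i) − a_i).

1

Σπ = 10 ({1..4} each once); Σa = 3+1+2+3 = 9; disp = 10−9 = 1.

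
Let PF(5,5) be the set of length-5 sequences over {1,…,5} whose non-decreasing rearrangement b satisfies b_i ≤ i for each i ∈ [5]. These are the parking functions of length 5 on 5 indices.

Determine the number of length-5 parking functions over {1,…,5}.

1296

#PF = (6−5)·6^(5−1) = 1 · 1296 = 1296 (Konheim–Weiss)
Example (2,2,1,3,5) → sorted (1,2,2,3,5): b_i ≤ i ∀i, a PF.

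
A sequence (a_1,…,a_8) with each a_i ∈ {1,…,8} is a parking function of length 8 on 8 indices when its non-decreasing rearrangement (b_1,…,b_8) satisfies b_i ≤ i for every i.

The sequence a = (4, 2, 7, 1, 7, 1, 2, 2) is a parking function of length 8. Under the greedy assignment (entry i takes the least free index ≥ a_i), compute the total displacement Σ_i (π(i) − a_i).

Σπ = 36 ({1..8} each once); Σa = 4+2+7+1+7+1+2+2 = 26; disp = 36−26 = 10.

10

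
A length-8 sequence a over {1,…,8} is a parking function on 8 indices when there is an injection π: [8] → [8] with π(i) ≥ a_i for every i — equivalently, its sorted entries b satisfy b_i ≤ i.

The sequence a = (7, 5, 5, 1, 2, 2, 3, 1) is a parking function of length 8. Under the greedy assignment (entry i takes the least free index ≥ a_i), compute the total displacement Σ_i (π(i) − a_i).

10

Σπ(i) = 1+…+8 = 36; Σa = 7+5+5+1+2+2+3+1 = 26; disp = 36−26 = 10.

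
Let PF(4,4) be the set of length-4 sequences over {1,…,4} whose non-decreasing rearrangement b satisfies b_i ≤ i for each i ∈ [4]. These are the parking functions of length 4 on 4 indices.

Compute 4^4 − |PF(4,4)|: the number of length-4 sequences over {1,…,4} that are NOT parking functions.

131

|PF| = (4+1−4)·(4+1)^{4−1} = 1 · 125 = 125 [KW]
One tuple (2,2,4,2) → sorted (2,2,2,4): b_1=2>1, not a PF.
4^4 − 125 = 256 − 125 = 131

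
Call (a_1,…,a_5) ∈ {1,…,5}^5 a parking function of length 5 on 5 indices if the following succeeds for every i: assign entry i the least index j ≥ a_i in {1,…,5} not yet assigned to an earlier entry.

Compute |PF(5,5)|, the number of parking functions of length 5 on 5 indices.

1296

|PF| = (5−5+1)·(5+1)^(5−1) = 1×1296 = 1296 (Pollak)
Check (1,2,2,5,2) → sorted (1,2,2,2,5): b_i ≤ i ∀i, a PF.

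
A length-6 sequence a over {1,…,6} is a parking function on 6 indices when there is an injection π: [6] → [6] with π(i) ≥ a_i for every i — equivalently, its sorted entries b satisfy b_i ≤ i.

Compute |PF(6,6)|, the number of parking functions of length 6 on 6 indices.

16807

|PF| = (6−6+1)·(6+1)^(6−1) = 1 · 16807 = 16807 [KW]
Check (1,3,1,6,4,5) → sorted (1,1,3,4,5,6): b_i ≤ i ∀i, a PF.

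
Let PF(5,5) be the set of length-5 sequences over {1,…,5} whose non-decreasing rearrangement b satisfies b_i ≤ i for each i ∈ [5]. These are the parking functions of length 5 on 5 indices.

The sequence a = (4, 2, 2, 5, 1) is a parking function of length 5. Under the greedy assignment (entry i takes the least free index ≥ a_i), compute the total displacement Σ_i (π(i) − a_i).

Σπ(i) = 1+…+5 = 15; Σa = 4+2+2+5+1 = 14; disp = 15−14 = 1.

1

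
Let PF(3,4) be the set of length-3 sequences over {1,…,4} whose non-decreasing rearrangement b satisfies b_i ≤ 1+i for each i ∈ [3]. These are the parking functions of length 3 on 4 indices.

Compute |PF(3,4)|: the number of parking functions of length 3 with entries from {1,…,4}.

50

#PF = (4−3+1)·(4+1)^(3−1) = 2 · 25 = 50 (Konheim–Weiss)
Check (4,3,2) → sorted (2,3,4): b_i ≤ 1+i ∀i, a PF.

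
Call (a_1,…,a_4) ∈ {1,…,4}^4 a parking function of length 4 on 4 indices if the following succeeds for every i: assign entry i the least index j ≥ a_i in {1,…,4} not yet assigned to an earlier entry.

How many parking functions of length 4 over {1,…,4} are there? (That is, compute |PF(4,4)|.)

Count = (4−4+1)·(4+1)^(4−1) = 1 · 125 = 125 (Konheim–Weiss)
E.g. (2,4,2,1) → sorted (1,2,2,4): b_i ≤ i ∀i, a PF.

125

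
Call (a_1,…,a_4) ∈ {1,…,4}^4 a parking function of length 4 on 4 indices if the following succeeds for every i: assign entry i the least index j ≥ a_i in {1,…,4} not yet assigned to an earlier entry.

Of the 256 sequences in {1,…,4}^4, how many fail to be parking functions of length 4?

#PF = (4+1−4)·(4+1)^{4−1} = 1·125 = 125 (Konheim–Weiss)
One tuple (4,4,4,3) → sorted (3,4,4,4): b_1=3>1, not a PF.
Total 256; non-PF = 256−125 = 131

131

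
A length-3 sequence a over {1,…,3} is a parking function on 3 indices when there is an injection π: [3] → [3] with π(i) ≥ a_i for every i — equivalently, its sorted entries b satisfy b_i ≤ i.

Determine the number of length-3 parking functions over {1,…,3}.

|PF| = (4−3)·4^(3−1) = 1·16 = 16 (Pollak)
E.g. (2,1,1) → sorted (1,1,2): b_i ≤ i ∀i, a PF.

16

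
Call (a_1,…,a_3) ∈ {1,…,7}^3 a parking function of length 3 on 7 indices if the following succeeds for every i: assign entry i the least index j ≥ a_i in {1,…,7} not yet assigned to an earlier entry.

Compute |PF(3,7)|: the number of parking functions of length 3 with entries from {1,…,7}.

|PF(3,7)| = (7+1−3)·(7+1)^{3−1} = 5 · 64 = 320 (Konheim–Weiss)
Example (2,6,1) → sorted (1,2,6): b_i ≤ 4+i ∀i, a PF.

320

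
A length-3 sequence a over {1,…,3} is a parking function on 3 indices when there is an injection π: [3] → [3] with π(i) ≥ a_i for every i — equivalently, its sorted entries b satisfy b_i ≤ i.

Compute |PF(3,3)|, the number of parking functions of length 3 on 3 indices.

|PF(3,3)| = (3−3+1)·(3+1)^(3−1) = 1·16 = 16 (Pollak)
E.g. (1,1,3) → sorted (1,1,3): b_i ≤ i ∀i, a PF.

16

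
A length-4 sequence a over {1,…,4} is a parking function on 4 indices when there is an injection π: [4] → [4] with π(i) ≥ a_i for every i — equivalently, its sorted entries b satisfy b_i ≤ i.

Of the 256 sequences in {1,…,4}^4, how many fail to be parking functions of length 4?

131

Count = 1·5^3 = 1·125 = 125
Check (4,4,3,4) → sorted (3,4,4,4): b_1=3>1, not a PF.
4^4 − 125 = 256 − 125 = 131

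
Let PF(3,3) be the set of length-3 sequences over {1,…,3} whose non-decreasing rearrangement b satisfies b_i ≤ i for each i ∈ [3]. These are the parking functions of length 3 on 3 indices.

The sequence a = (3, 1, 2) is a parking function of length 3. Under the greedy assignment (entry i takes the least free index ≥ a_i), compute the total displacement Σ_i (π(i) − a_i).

Σπ(i) = 1+…+3 = 6; Σa = 3+1+2 = 6; disp = 6−6 = 0.

0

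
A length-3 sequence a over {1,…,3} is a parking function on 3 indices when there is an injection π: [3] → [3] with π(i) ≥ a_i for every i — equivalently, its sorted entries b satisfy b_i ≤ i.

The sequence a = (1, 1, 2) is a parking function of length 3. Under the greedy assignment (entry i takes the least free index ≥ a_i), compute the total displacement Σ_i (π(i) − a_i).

2

Σπ = 3·4/2 = 6 (π permutes [3]); Σa = 1+1+2 = 4; disp = 6−4 = 2.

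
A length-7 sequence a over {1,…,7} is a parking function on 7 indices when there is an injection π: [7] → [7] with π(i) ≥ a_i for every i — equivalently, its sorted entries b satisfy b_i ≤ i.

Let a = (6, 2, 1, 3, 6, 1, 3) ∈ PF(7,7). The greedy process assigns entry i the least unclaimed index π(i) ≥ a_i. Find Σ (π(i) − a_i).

6

Σπ = 28 ({1..7} each once); Σa = 6+2+1+3+6+1+3 = 22; disp = 28−22 = 6.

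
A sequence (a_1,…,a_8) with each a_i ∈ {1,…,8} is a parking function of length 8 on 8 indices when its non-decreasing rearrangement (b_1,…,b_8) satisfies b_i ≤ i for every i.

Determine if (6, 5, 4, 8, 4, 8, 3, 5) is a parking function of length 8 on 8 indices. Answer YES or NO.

Rearranged: b = (3, 4, 4, 5, 5, 6, 8, 8).
  b_1=3 > 1
  fails at i=1 ⇒ NO

NO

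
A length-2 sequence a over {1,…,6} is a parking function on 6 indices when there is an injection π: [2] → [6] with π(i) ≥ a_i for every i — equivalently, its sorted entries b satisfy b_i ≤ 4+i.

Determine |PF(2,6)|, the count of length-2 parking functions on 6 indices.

35

|PF| = (6−2+1)·(6+1)^(2−1) = 5·7 = 35
Check (3,2) → sorted (2,3): b_i ≤ 4+i ∀i, a PF.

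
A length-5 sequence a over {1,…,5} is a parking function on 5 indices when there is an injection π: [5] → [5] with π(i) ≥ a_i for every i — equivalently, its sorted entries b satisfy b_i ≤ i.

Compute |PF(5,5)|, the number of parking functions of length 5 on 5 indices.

1296

Count = (6−5)·6^(5−1) = 1·1296 = 1296
One tuple (2,2,3,1,5) → sorted (1,2,2,3,5): b_i ≤ i ∀i, a PF.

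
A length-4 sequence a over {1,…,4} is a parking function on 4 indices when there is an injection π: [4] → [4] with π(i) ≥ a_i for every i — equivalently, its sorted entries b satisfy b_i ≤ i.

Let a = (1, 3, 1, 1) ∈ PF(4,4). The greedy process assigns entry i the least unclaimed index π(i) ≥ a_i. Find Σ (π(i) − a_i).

Σπ = 4·5/2 = 10 (π permutes [4]); Σa = 1+3+1+1 = 6; disp = 10−6 = 4.

4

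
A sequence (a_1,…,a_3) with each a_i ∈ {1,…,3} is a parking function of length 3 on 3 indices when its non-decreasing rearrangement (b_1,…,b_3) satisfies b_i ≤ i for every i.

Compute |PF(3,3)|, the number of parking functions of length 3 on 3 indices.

16

|PF(3,3)| = (3−3+1)·(3+1)^(3−1) = 1 · 16 = 16
E.g. (3,1,1) → sorted (1,1,3): b_i ≤ i ∀i, a PF.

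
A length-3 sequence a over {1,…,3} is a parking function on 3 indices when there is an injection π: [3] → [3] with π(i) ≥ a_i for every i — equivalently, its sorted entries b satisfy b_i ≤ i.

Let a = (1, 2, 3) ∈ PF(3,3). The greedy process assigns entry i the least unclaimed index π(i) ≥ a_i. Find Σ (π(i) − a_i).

0

Σπ = 3·4/2 = 6 (π permutes [3]); Σa = 1+2+3 = 6; disp = 6−6 = 0.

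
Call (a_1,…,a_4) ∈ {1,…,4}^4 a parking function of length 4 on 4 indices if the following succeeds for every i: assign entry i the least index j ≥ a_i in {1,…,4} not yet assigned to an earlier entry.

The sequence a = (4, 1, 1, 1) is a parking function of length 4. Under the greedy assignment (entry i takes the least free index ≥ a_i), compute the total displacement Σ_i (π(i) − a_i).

Σπ = 10 ({1..4} each once); Σa = 4+1+1+1 = 7; disp = 10−7 = 3.

3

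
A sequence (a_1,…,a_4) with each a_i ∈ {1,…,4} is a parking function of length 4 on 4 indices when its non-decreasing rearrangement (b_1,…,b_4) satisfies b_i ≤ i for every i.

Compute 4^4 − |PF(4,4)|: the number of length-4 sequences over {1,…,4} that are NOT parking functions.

|PF(4,4)| = 1·5^3 = 1 · 125 = 125 (Konheim–Weiss)
E.g. (1,4,2,4) → sorted (1,2,4,4): b_3=4>3, not a PF.
4^4 − 125 = 256 − 125 = 131

131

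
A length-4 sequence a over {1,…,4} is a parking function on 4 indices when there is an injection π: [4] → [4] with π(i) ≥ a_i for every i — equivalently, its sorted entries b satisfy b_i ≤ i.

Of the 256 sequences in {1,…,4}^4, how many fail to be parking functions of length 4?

|PF(4,4)| = 1·5^3 = 1 · 125 = 125 (Konheim–Weiss)
E.g. (3,3,3,4) → sorted (3,3,3,4): b_1=3>1, not a PF.
So 256 − 125 = 131 fail.

131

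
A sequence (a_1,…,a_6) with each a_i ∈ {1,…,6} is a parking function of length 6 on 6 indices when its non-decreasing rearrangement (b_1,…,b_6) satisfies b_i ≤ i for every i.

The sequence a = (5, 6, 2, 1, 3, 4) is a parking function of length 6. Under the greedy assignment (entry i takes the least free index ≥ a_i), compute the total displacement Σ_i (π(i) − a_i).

0

Σπ = 21 ({1..6} each once); Σa = 5+6+2+1+3+4 = 21; disp = 21−21 = 0.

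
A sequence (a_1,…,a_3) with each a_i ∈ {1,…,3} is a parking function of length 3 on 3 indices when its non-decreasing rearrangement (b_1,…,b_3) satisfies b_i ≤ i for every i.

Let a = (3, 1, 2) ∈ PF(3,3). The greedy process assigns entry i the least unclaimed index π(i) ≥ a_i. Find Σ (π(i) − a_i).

Σπ(i) = 1+…+3 = 6; Σa = 3+1+2 = 6; disp = 6−6 = 0.

0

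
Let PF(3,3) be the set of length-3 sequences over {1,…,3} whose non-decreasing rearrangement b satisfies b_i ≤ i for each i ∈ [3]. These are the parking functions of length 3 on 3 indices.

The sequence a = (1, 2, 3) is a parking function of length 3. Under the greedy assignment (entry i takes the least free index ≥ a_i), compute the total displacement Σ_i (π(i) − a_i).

0

Σπ = 3·4/2 = 6 (π permutes [3]); Σa = 1+2+3 = 6; disp = 6−6 = 0.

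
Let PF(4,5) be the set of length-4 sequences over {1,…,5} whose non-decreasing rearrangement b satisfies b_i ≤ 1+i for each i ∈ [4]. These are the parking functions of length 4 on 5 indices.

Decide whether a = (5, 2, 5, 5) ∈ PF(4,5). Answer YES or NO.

Rearranged: b = (2, 5, 5, 5).
  b_1=2 ≤ 2
  b_2=5 > 3
  fails at i=2 ⇒ NO

NO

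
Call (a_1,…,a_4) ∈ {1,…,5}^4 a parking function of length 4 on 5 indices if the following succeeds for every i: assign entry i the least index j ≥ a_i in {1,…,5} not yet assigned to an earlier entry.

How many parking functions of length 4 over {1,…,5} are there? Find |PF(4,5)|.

#PF = (5+1−4)·(5+1)^{4−1} = 2 · 216 = 432
One tuple (3,5,4,1) → sorted (1,3,4,5): b_i ≤ 1+i ∀i, a PF.

432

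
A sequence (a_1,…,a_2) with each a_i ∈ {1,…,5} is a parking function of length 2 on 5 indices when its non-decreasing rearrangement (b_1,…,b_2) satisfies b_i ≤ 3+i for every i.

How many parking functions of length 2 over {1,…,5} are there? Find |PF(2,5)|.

Count = 4·6^1 = 4×6 = 24 [KW]
Check (3,2) → sorted (2,3): b_i ≤ 3+i ∀i, a PF.

24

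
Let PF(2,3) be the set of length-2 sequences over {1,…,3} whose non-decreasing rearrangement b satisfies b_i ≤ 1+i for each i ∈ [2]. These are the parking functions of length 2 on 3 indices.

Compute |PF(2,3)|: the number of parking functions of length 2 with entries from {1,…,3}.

8

|PF| = 2·4^1 = 2 · 4 = 8 (Konheim–Weiss)
Example (2,2) → sorted (2,2): b_i ≤ 1+i ∀i, a PF.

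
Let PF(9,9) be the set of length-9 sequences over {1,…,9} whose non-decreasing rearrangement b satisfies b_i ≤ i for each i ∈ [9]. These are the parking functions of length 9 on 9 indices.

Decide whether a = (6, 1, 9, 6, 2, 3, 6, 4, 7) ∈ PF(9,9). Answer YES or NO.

NO

Rearranged: b = (1, 2, 3, 4, 6, 6, 6, 7, 9).
  b_1=1 ≤ 1
  b_2=2 ≤ 2
  b_3=3 ≤ 3
  b_4=4 ≤ 4
  b_5=6 > 5
  fails at i=5 ⇒ NO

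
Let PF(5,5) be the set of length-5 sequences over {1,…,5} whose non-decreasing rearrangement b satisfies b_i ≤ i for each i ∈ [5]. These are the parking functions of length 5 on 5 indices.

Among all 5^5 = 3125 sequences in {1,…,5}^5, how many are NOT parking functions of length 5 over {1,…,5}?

#PF = (5+1−5)·(5+1)^{5−1} = 1×1296 = 1296 (Konheim–Weiss)
Check (4,3,3,3,4) → sorted (3,3,3,4,4): b_1=3>1, not a PF.
So 3125 − 1296 = 1829 fail.

1829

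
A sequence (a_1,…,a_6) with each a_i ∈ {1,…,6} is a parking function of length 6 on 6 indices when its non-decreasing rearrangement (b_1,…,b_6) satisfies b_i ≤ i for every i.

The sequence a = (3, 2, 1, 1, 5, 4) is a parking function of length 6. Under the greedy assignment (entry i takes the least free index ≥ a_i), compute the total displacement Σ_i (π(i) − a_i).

5

Σπ = 6·7/2 = 21 (π permutes [6]); Σa = 3+2+1+1+5+4 = 16; disp = 21−16 = 5.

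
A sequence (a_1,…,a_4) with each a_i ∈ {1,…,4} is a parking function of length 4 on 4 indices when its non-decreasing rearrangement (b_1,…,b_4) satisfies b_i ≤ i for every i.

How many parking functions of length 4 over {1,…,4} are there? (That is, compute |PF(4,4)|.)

125

#PF = 1·5^3 = 1×125 = 125 [KW]
One tuple (2,4,3,1) → sorted (1,2,3,4): b_i ≤ i ∀i, a PF.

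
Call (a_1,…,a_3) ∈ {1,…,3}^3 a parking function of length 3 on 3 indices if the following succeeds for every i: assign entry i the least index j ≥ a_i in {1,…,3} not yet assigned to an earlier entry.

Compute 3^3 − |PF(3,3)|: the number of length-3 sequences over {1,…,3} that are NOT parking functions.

|PF(3,3)| = (3−3+1)·(3+1)^(3−1) = 1 · 16 = 16
One tuple (2,2,3) → sorted (2,2,3): b_1=2>1, not a PF.
So 27 − 16 = 11 fail.

11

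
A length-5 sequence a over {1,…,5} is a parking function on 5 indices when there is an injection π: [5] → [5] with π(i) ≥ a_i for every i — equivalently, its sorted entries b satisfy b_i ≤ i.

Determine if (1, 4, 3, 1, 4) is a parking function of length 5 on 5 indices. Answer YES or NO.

YES

Sorted: b = (1, 1, 3, 4, 4).
  b_1=1 ≤ 1
  b_2=1 ≤ 2
  b_3=3 ≤ 3
  b_4=4 ≤ 4
  b_5=4 ≤ 5
All bounds hold ⇒ YES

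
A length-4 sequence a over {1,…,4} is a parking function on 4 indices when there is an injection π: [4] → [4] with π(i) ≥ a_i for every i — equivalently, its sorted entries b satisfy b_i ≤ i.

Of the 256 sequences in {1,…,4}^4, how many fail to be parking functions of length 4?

|PF| = 1·5^3 = 1 · 125 = 125 (Konheim–Weiss)
E.g. (1,1,4,4) → sorted (1,1,4,4): b_3=4>3, not a PF.
Total 256; non-PF = 256−125 = 131

131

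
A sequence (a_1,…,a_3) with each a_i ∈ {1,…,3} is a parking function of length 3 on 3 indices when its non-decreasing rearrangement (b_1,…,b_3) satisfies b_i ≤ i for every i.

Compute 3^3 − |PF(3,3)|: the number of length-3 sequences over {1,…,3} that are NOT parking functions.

11

|PF(3,3)| = (4−3)·4^(3−1) = 1×16 = 16 [KW]
One tuple (3,2,2) → sorted (2,2,3): b_1=2>1, not a PF.
So 27 − 16 = 11 fail.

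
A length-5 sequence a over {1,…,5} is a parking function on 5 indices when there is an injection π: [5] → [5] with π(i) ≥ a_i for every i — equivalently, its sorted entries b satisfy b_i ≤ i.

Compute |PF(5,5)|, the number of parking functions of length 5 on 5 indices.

1296

#PF = (5+1−5)·(5+1)^{5−1} = 1×1296 = 1296 (Pollak)
Example (2,4,1,2,3) → sorted (1,2,2,3,4): b_i ≤ i ∀i, a PF.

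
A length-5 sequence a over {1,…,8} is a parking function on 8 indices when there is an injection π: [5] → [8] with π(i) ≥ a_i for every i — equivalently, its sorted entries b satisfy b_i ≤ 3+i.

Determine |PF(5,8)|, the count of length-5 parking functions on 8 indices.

|PF(5,8)| = (8−5+1)·(8+1)^(5−1) = 4·6561 = 26244 [KW]
Example (7,8,3,5,1) → sorted (1,3,5,7,8): b_i ≤ 3+i ∀i, a PF.

26244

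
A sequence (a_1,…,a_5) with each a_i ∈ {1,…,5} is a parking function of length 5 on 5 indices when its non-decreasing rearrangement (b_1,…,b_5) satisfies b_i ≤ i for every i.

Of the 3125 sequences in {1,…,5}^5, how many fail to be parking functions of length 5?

|PF(5,5)| = (6−5)·6^(5−1) = 1·1296 = 1296 [KW]
E.g. (3,5,4,4,3) → sorted (3,3,4,4,5): b_1=3>1, not a PF.
Total 3125; non-PF = 3125−1296 = 1829

1829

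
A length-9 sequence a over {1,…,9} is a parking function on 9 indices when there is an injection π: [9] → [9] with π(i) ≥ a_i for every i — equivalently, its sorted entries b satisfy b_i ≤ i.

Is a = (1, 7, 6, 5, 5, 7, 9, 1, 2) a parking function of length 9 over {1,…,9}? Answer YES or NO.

Sorted: b = (1, 1, 2, 5, 5, 6, 7, 7, 9).
  b_1=1 ≤ 1
  b_2=1 ≤ 2
  b_3=2 ≤ 3
  b_4=5 > 4
  fails at i=4 ⇒ NO

NO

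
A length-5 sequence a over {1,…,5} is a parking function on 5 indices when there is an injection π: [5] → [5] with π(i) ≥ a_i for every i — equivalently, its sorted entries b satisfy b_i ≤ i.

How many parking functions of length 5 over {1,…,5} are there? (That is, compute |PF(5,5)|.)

1296

|PF| = (6−5)·6^(5−1) = 1×1296 = 1296
Check (1,2,2,4,3) → sorted (1,2,2,3,4): b_i ≤ i ∀i, a PF.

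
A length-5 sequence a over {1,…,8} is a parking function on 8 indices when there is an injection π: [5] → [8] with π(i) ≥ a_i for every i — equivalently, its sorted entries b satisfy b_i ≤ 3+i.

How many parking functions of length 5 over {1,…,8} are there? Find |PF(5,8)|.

26244

|PF(5,8)| = 4·9^4 = 4×6561 = 26244 [KW]
E.g. (4,2,2,6,2) → sorted (2,2,2,4,6): b_i ≤ 3+i ∀i, a PF.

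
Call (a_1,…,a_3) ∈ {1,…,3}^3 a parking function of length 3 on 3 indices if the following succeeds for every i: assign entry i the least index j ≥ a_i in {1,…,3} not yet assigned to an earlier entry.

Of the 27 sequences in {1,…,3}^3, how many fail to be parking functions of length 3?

Count = 1·4^2 = 1×16 = 16 (Pollak)
Check (3,3,3) → sorted (3,3,3): b_1=3>1, not a PF.
Total 27; non-PF = 27−16 = 11

11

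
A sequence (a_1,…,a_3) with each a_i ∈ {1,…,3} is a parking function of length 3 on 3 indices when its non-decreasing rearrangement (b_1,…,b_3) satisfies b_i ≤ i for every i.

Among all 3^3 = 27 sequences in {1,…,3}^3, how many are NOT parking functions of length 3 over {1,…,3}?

#PF = 1·4^2 = 1 · 16 = 16
Example (3,3,3) → sorted (3,3,3): b_1=3>1, not a PF.
So 27 − 16 = 11 fail.

11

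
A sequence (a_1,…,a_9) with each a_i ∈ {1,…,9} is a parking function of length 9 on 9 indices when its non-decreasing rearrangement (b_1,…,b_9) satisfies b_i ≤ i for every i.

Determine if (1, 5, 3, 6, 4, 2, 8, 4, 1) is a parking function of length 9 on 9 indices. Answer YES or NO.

YES

Sorted: b = (1, 1, 2, 3, 4, 4, 5, 6, 8).
  b_1=1 ≤ 1
  b_2=1 ≤ 2
  b_3=2 ≤ 3
  b_4=3 ≤ 4
  b_5=4 ≤ 5
  b_6=4 ≤ 6
  b_7=5 ≤ 7
  b_8=6 ≤ 8
  b_9=8 ≤ 9
All bounds hold ⇒ YES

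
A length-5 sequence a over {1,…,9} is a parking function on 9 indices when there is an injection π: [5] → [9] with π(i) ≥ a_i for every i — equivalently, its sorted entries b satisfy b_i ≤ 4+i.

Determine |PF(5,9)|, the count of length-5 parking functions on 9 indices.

|PF(5,9)| = (9+1−5)·(9+1)^{5−1} = 5×10000 = 50000 (Konheim–Weiss)
Check (3,3,5,3,6) → sorted (3,3,3,5,6): b_i ≤ 4+i ∀i, a PF.

50000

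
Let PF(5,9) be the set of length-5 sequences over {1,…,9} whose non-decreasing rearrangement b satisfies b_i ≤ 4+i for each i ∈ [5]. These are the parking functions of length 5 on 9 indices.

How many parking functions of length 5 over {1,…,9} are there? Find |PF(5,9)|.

50000

#PF = (10−5)·10^(5−1) = 5 · 10000 = 50000
E.g. (7,2,5,9,7) → sorted (2,5,7,7,9): b_i ≤ 4+i ∀i, a PF.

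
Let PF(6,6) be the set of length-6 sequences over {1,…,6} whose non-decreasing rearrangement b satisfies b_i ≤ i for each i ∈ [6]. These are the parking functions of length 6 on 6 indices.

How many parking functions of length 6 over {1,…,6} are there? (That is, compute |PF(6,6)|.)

Count = (6−6+1)·(6+1)^(6−1) = 1 · 16807 = 16807 (Pollak)
E.g. (6,1,4,4,2,2) → sorted (1,2,2,4,4,6): b_i ≤ i ∀i, a PF.

16807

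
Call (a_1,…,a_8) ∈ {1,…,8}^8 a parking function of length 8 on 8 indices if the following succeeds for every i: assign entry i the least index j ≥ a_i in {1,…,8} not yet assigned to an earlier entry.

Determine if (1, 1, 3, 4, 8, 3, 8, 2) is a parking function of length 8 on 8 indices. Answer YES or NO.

Sorted: b = (1, 1, 2, 3, 3, 4, 8, 8).
  b_1=1 ≤ 1
  b_2=1 ≤ 2
  b_3=2 ≤ 3
  b_4=3 ≤ 4
  b_5=3 ≤ 5
  b_6=4 ≤ 6
  b_7=8 > 7
  fails at i=7 ⇒ NO

NO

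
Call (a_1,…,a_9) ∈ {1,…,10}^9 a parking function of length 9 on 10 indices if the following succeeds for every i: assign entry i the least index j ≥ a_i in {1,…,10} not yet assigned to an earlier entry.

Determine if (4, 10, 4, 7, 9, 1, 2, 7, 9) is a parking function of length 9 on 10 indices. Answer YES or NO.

Sorted: b = (1, 2, 4, 4, 7, 7, 9, 9, 10).
  b_1=1 ≤ 2
  b_2=2 ≤ 3
  b_3=4 ≤ 4
  b_4=4 ≤ 5
  b_5=7 > 6
  fails at i=5 ⇒ NO

NO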